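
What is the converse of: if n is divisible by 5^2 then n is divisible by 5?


The converse of (P → Q) is (Q → P). It is not in general equivalent to the original.
Here P = 'n is divisible by 5^2' and Q = 'n is divisible by 5'.

If n is divisible by 5, then n is divisible by 5^2.


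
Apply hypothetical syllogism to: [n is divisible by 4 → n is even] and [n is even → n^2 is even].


Hypothetical syllogism: from (P → Q) and (Q → R), infer (P → R).
Chain the two implications through the shared middle term 'n is even'.

n is divisible by 4 → n^2 is even


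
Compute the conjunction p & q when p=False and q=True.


Conjunction is true only when both operands are true.
Substitute: p=False, q=True.
False & True evaluates to False.

False


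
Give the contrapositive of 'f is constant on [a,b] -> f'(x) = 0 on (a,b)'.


The contrapositive of (P → Q) is (¬Q → ¬P); it is logically equivalent to the original.
Here P = 'f is constant on [a,b]' and Q = 'f'(x) = 0 on (a,b)'.

If not (f'(x) = 0 on (a,b)), then not (f is constant on [a,b]).


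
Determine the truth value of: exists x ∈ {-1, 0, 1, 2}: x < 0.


Evaluate the predicate on each element: -1:True, 0:False, 1:False, 2:False.
Witness x = -1 satisfies the predicate.

True


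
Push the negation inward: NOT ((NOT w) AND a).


De Morgan: the negation of a conjunction is the disjunction of the negations.
Distribute NOT across AND, flipping it to OR, and negate each literal.

w OR (NOT a)


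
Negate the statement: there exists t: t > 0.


¬(for all x: φ) = there exists x: ¬φ, and ¬(there exists x: φ) = for all x: ¬φ.
Apply to the existential statement.

for all t: NOT(t > 0)


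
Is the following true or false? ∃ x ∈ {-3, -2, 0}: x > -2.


Evaluate the predicate on each element: -3:F, -2:F, 0:T.
Witness x = 0 satisfies the predicate.

T


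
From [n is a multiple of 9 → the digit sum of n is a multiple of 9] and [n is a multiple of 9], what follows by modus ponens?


Modus ponens: from (P → Q) and P, infer Q.
P = 'n is a multiple of 9' is asserted, and P → Q holds, so Q follows.

the digit sum of n is a multiple of 9.


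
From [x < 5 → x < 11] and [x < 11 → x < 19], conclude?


Hypothetical syllogism: from (P → Q) and (Q → R), infer (P → R).
Chain the two implications through the shared middle term 'x < 11'.

x < 5 → x < 19


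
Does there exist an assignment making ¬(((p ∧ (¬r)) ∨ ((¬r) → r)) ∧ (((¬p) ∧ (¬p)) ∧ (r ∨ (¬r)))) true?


Search for a satisfying assignment over {p, r}.
Try p=F, r=F: the formula evaluates to T.
A satisfying assignment exists.

Satisfiable.


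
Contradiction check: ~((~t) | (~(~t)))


Truth table over {t}:
t | φ
-----
False | False
True | False
Every row is false.

Yes, it is a contradiction.


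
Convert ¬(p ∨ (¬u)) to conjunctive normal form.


Step 1: Apply De Morgan: ¬(p ∨ (¬u)) = ¬p ∧ ¬(¬u).
Step 2: Eliminate any double negations (¬¬X = X).

(¬p) ∧ u


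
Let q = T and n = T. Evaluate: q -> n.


Implication is false only when antecedent is true and consequent is false.
Substitute: q=T, n=T.
T -> T evaluates to T.

T


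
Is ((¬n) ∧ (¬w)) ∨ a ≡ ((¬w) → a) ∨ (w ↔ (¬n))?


Compare truth tables:
a | n | w | φ | ψ
-----------------
F | F | F | T | F
T | F | F | T | T
F | T | F | F | T
T | T | F | T | T
F | F | T | F | T
T | F | T | T | T
F | T | T | F | T
T | T | T | T | T
They differ at row 1 (a=F, n=F, w=F): φ=T but ψ=F.

No, they are not logically equivalent.


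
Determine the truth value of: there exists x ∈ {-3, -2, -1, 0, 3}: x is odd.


Evaluate the predicate on each element: -3:T, -2:F, -1:T, 0:F, 3:T.
Witness x = -3 satisfies the predicate.

T


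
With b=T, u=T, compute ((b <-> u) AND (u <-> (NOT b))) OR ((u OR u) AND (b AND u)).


Substitute b=T, u=T:
b <-> u = T <-> T = T
NOT b = F
u <-> (NOT b) = T <-> F = F
(b <-> u) AND (u <-> (NOT b)) = T AND F = F
u OR u = T OR T = T
b AND u = T AND T = T
(u OR u) AND (b AND u) = T AND T = T
((b <-> u) AND (u <-> (NOT b))) OR ((u OR u) AND (b AND u)) = F OR T = T

T


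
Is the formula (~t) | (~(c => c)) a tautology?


Build the truth table over {c, t}:
c | t | φ
---------
False | False | True
True | False | True
False | True | False
True | True | False
Counterexample at row 3: with c=False, t=True, the formula is False.

No, it is not a tautology.


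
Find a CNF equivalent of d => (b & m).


Step 1: Rewrite d → (b ∧ m) as ¬d ∨ (b ∧ m).
Step 2: Distribute ∨ over ∧.

((~d) | b) & ((~d) | m)


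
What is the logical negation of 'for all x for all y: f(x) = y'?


Negation flips each quantifier (∀↔∃) and negates the inner predicate.
¬(for all x for all y: φ) = there exists x there exists y: ¬φ.

there exists x there exists y: NOT(f(x) = y)


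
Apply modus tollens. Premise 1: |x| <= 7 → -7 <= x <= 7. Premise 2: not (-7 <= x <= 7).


Modus tollens: from (P → Q) and ¬Q, infer ¬P.
Q = '-7 <= x <= 7' is denied; since P → Q, P must also fail.

Not (|x| <= 7).


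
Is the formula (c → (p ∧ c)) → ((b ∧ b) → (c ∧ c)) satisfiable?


Search for a satisfying assignment over {b, c, p}.
Try b=F, c=F, p=F: the formula evaluates to T.
A satisfying assignment exists.

Satisfiable.


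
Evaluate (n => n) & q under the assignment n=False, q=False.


Substitute n=False, q=False:
n => n = False => False = True
(n => n) & q = True & False = False

False


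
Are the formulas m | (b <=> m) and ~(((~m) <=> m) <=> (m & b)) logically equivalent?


Compare truth tables:
b | m | φ | ψ
-------------
False | False | True | False
True | False | False | False
False | True | True | False
True | True | True | True
They differ at row 1 (b=False, m=False): φ=True but ψ=False.

No, they are not logically equivalent.


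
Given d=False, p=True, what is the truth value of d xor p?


Exclusive or is true when exactly one operand is true.
Substitute: d=False, p=True.
False xor True evaluates to True.

True


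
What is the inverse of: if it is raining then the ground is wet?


The inverse of (P → Q) is (¬P → ¬Q). It is equivalent to the converse, not to the original.
Here P = 'it is raining' and Q = 'the ground is wet'.

If not (it is raining), then not (the ground is wet).


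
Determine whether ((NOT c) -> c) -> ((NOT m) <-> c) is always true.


Build the truth table over {c, m}:
c | m | φ
---------
F | F | T
T | F | T
F | T | T
T | T | F
Counterexample at row 4: with c=T, m=T, the formula is F.

No, it is not a tautology.


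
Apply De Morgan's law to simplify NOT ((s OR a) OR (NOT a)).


De Morgan: the negation of a disjunction is the conjunction of the negations.
Distribute NOT across OR, flipping it to AND, and negate each literal.

((NOT s) AND (NOT a)) AND a


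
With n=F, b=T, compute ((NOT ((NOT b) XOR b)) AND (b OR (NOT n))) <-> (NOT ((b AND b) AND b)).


Substitute n=F, b=T:
NOT b = F
(NOT b) XOR b = F XOR T = T
NOT ((NOT b) XOR b) = F
NOT n = T
b OR (NOT n) = T OR T = T
(NOT ((NOT b) XOR b)) AND (b OR (NOT n)) = F AND T = F
b AND b = T AND T = T
(b AND b) AND b = T AND T = T
NOT ((b AND b) AND b) = F
((NOT ((NOT b) XOR b)) AND (b OR (NOT n))) <-> (NOT ((b AND b) AND b)) = F <-> F = T

T


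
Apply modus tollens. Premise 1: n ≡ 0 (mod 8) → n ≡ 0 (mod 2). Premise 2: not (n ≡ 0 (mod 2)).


Modus tollens: from (P → Q) and ¬Q, infer ¬P.
Q = 'n ≡ 0 (mod 2)' is denied; since P → Q, P must also fail.

Not (n ≡ 0 (mod 8)).


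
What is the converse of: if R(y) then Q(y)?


The converse of (P → Q) is (Q → P). It is not in general equivalent to the original.
Here P = 'R(y)' and Q = 'Q(y)'.

If Q(y), then R(y).


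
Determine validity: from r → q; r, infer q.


This matches the form of modus ponens: the conclusion follows in every model of the premises.

Valid.


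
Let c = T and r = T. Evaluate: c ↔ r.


Biconditional is true when both operands have the same truth value.
Substitute: c=T, r=T.
T ↔ T evaluates to T.

T


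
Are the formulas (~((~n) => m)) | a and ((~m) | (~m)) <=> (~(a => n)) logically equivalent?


Compare truth tables:
a | m | n | φ | ψ
-----------------
False | False | False | True | False
True | False | False | True | True
False | True | False | False | True
True | True | False | True | False
False | False | True | False | False
True | False | True | True | False
False | True | True | False | True
True | True | True | True | True
They differ at row 1 (a=False, m=False, n=False): φ=True but ψ=False.

No, they are not logically equivalent.


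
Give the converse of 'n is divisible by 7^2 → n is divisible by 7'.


The converse of (P → Q) is (Q → P). It is not in general equivalent to the original.
Here P = 'n is divisible by 7^2' and Q = 'n is divisible by 7'.

If n is divisible by 7, then n is divisible by 7^2.


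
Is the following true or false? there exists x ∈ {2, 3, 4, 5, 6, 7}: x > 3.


Evaluate the predicate on each element: 2:F, 3:F, 4:T, 5:T, 6:T, 7:T.
Witness x = 4 satisfies the predicate.

T


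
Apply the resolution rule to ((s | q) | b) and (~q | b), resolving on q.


The clauses contain complementary literals q and ~q.
Resolution eliminates this pair and disjoins the remaining literals (merging duplicates).

(s | b)


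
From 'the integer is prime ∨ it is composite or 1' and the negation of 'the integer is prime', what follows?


Disjunctive syllogism: from (P ∨ Q) and ¬P, infer Q.
One disjunct, 'the integer is prime', is ruled out; the other must hold.

it is composite or 1


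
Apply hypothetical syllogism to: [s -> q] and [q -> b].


Hypothetical syllogism: from (P → Q) and (Q → R), infer (P → R).
Chain the two implications through the shared middle term 'q'.

s -> b


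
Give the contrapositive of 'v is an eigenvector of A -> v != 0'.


The contrapositive of (P → Q) is (¬Q → ¬P); it is logically equivalent to the original.
Here P = 'v is an eigenvector of A' and Q = 'v != 0'.

If not (v != 0), then not (v is an eigenvector of A).


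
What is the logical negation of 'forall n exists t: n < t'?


Negation flips each quantifier (∀↔∃) and negates the inner predicate.
¬(forall n exists t: φ) = exists n forall t: ¬φ.

exists n forall t: ~(n < t)


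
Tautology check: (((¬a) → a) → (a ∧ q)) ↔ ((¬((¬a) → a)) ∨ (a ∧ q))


Build the truth table over {a, q}:
a | q | φ
---------
F | F | T
T | F | T
F | T | T
T | T | T
Every row evaluates to true.

Yes, it is a tautology.


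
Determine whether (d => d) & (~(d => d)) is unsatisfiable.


Truth table over {d}:
d | φ
-----
False | False
True | False
Every row is false.

Yes, it is a contradiction.


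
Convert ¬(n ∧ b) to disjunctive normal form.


Step 1: Apply De Morgan: ¬(n ∧ b) = ¬n ∨ ¬b.

(¬n) ∨ (¬b)


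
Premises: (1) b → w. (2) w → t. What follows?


Hypothetical syllogism: from (P → Q) and (Q → R), infer (P → R).
Chain the two implications through the shared middle term 'w'.

b → t


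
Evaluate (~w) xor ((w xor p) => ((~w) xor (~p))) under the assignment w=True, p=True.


Substitute w=True, p=True:
~w = False
w xor p = True xor True = False
~w = False
~p = False
(~w) xor (~p) = False xor False = False
(w xor p) => ((~w) xor (~p)) = False => False = True
(~w) xor ((w xor p) => ((~w) xor (~p))) = False xor True = True

True


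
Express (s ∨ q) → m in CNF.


Step 1: Rewrite as ¬(s ∨ q) ∨ m = (¬s ∧ ¬q) ∨ m.
Step 2: Distribute ∨ over ∧.

((¬s) ∨ m) ∧ ((¬q) ∨ m)


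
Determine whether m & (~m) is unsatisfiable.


Truth table over {m}:
m | φ
-----
False | False
True | False
Every row is false.

Yes, it is a contradiction.


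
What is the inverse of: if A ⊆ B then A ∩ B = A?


The inverse of (P → Q) is (¬P → ¬Q). It is equivalent to the converse, not to the original.
Here P = 'A ⊆ B' and Q = 'A ∩ B = A'.

If not (A ⊆ B), then not (A ∩ B = A).


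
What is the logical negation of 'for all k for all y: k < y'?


Negation flips each quantifier (∀↔∃) and negates the inner predicate.
¬(for all k for all y: φ) = there exists k there exists y: ¬φ.

there exists k there exists y: NOT(k < y)


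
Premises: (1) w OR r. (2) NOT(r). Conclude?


Disjunctive syllogism: from (P ∨ Q) and ¬P, infer Q.
One disjunct, 'r', is ruled out; the other must hold.

w


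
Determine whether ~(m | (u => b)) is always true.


Build the truth table over {b, m, u}:
b | m | u | φ
-------------
False | False | False | False
True | False | False | False
False | True | False | False
True | True | False | False
False | False | True | True
True | False | True | False
False | True | True | False
True | True | True | False
Counterexample at row 1: with b=False, m=False, u=False, the formula is False.

No, it is not a tautology.


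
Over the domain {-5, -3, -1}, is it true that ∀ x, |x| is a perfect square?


Evaluate the predicate on each element: -5:F, -3:F, -1:T.
Counterexample x = -5 fails the predicate.

F


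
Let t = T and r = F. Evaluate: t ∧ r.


Conjunction is true only when both operands are true.
Substitute: t=T, r=F.
T ∧ F evaluates to F.

F


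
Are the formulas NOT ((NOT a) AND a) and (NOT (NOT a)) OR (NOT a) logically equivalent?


Compare truth tables:
a | φ | ψ
---------
F | T | T
T | T | T
The columns φ and ψ agree on every row.

Yes, they are logically equivalent.


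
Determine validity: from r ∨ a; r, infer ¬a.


This is affirming a disjunct (fallacy). There exist truth assignments where the premises are all true but the conclusion is false.

Invalid.


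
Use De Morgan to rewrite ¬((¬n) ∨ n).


De Morgan: the negation of a disjunction is the conjunction of the negations.
Distribute ¬ across ∨, flipping it to ∧, and negate each literal.

n ∧ (¬n)


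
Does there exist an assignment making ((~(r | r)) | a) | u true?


Search for a satisfying assignment over {a, r, u}.
Try a=False, r=False, u=False: the formula evaluates to True.
A satisfying assignment exists.

Satisfiable.


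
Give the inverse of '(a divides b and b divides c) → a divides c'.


The inverse of (P → Q) is (¬P → ¬Q). It is equivalent to the converse, not to the original.
Here P = '(a divides b and b divides c)' and Q = 'a divides c'.

If not ((a divides b and b divides c)), then not (a divides c).


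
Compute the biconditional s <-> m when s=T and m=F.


Biconditional is true when both operands have the same truth value.
Substitute: s=T, m=F.
T <-> F evaluates to F.

F


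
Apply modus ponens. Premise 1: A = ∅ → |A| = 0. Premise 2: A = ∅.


Modus ponens: from (P → Q) and P, infer Q.
P = 'A = ∅' is asserted, and P → Q holds, so Q follows.

|A| = 0.


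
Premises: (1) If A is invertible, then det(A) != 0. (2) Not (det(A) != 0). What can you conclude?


Modus tollens: from (P → Q) and ¬Q, infer ¬P.
Q = 'det(A) != 0' is denied; since P → Q, P must also fail.

Not (A is invertible).


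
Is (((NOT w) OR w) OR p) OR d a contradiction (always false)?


Truth table over {d, p, w}:
d | p | w | φ
-------------
F | F | F | T
T | F | F | T
F | T | F | T
T | T | F | T
F | F | T | T
T | F | T | T
F | T | T | T
T | T | T | T
Satisfying assignment at row 1: d=F, p=F, w=F gives T.

No, it is not a contradiction.


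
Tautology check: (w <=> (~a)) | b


Build the truth table over {a, b, w}:
a | b | w | φ
-------------
False | False | False | False
True | False | False | True
False | True | False | True
True | True | False | True
False | False | True | True
True | False | True | False
False | True | True | True
True | True | True | True
Counterexample at row 1: with a=False, b=False, w=False, the formula is False.

No, it is not a tautology.


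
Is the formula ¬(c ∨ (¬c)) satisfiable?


Check all 2 assignments over {c}:
c | φ
-----
F | F
T | F
No assignment makes the formula true.

Unsatisfiable.


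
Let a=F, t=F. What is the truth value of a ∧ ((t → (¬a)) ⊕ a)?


Substitute a=F, t=F:
¬a = T
t → (¬a) = F → T = T
(t → (¬a)) ⊕ a = T ⊕ F = T
a ∧ ((t → (¬a)) ⊕ a) = F ∧ T = F

F


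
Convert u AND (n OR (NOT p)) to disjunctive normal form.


Step 1: Distribute ∧ over ∨: u ∧ (n ∨ (¬p)) = (u ∧ n) ∨ (u ∧ (¬p)).

(u AND n) OR (u AND (NOT p))


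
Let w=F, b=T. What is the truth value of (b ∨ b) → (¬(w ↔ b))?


Substitute w=F, b=T:
b ∨ b = T ∨ T = T
w ↔ b = F ↔ T = F
¬(w ↔ b) = T
(b ∨ b) → (¬(w ↔ b)) = T → T = T

T


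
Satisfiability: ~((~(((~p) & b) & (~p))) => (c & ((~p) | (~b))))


Search for a satisfying assignment over {b, c, p}.
Try b=False, c=False, p=False: the formula evaluates to True.
A satisfying assignment exists.

Satisfiable.


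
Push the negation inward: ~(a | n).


De Morgan: the negation of a disjunction is the conjunction of the negations.
Distribute ~ across |, flipping it to &, and negate each literal.

(~a) & (~n)


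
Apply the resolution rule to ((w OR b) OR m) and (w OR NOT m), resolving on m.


The clauses contain complementary literals m and NOTm.
Resolution eliminates this pair and disjoins the remaining literals (merging duplicates).

(b OR w)


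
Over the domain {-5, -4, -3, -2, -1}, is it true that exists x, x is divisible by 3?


Evaluate the predicate on each element: -5:False, -4:False, -3:True, -2:False, -1:False.
Witness x = -3 satisfies the predicate.

True


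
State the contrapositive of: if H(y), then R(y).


The contrapositive of (P → Q) is (¬Q → ¬P); it is logically equivalent to the original.
Here P = 'H(y)' and Q = 'R(y)'.

If not (R(y)), then not (H(y)).


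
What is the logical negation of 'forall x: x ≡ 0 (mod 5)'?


¬(forall x: φ) = exists x: ¬φ, and ¬(exists x: φ) = forall x: ¬φ.
Apply to the universal statement.

exists x: ~(x ≡ 0 (mod 5))


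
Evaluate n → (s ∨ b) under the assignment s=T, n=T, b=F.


Substitute s=T, n=T, b=F:
s ∨ b = T ∨ F = T
n → (s ∨ b) = T → T = T

T


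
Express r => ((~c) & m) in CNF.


Step 1: Rewrite r → ((¬c) ∧ m) as ¬r ∨ ((¬c) ∧ m).
Step 2: Distribute ∨ over ∧.

((~r) | (~c)) & ((~r) | m)


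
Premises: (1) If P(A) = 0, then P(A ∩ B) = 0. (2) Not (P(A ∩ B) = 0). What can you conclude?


Modus tollens: from (P → Q) and ¬Q, infer ¬P.
Q = 'P(A ∩ B) = 0' is denied; since P → Q, P must also fail.

Not (P(A) = 0).


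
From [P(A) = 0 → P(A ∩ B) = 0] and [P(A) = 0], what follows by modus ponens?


Modus ponens: from (P → Q) and P, infer Q.
P = 'P(A) = 0' is asserted, and P → Q holds, so Q follows.

P(A ∩ B) = 0.


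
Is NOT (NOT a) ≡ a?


Compare truth tables:
a | φ | ψ
---------
F | F | F
T | T | T
The columns φ and ψ agree on every row.

Yes, they are logically equivalent.


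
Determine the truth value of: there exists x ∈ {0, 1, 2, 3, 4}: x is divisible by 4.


Evaluate the predicate on each element: 0:T, 1:F, 2:F, 3:F, 4:T.
Witness x = 0 satisfies the predicate.

T


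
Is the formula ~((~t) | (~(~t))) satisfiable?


Check all 2 assignments over {t}:
t | φ
-----
False | False
True | False
No assignment makes the formula true.

Unsatisfiable.


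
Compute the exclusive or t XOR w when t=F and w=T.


Exclusive or is true when exactly one operand is true.
Substitute: t=F, w=T.
F XOR T evaluates to T.

T


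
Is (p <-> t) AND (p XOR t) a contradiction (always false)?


Truth table over {p, t}:
p | t | φ
---------
F | F | F
T | F | F
F | T | F
T | T | F
Every row is false.

Yes, it is a contradiction.


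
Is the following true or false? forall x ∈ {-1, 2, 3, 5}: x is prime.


Evaluate the predicate on each element: -1:False, 2:True, 3:True, 5:True.
Counterexample x = -1 fails the predicate.

False


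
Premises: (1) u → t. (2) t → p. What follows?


Hypothetical syllogism: from (P → Q) and (Q → R), infer (P → R).
Chain the two implications through the shared middle term 't'.

u → p


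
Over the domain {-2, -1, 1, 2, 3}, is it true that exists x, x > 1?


Evaluate the predicate on each element: -2:False, -1:False, 1:False, 2:True, 3:True.
Witness x = 2 satisfies the predicate.

True


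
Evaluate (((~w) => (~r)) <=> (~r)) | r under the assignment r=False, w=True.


Substitute r=False, w=True:
~w = False
~r = True
(~w) => (~r) = False => True = True
~r = True
((~w) => (~r)) <=> (~r) = True <=> True = True
(((~w) => (~r)) <=> (~r)) | r = True | False = True

True


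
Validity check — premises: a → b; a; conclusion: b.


This matches the form of modus ponens: the conclusion follows in every model of the premises.

Valid.


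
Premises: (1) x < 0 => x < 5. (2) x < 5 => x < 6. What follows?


Hypothetical syllogism: from (P → Q) and (Q → R), infer (P → R).
Chain the two implications through the shared middle term 'x < 5'.

x < 0 => x < 6


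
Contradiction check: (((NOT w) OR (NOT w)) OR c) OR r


Truth table over {c, r, w}:
c | r | w | φ
-------------
F | F | F | T
T | F | F | T
F | T | F | T
T | T | F | T
F | F | T | F
T | F | T | T
F | T | T | T
T | T | T | T
Satisfying assignment at row 1: c=F, r=F, w=F gives T.

No, it is not a contradiction.


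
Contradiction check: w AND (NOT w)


Truth table over {w}:
w | φ
-----
F | F
T | F
Every row is false.

Yes, it is a contradiction.


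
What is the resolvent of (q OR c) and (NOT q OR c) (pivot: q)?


The clauses contain complementary literals q and NOTq.
Resolution eliminates this pair and disjoins the remaining literals (merging duplicates).

c


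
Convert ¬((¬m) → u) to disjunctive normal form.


Step 1: Rewrite implication then negate: ¬(¬(¬m) ∨ u) = (¬m) ∧ ¬u.

(¬m) ∧ (¬u)


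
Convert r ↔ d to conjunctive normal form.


Step 1: Rewrite r ↔ d as (r → d) ∧ (d → r).
Step 2: Rewrite each implication as a disjunction.

((¬r) ∨ d) ∧ ((¬d) ∨ r)


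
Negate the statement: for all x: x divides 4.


¬(for all x: φ) = there exists x: ¬φ, and ¬(there exists x: φ) = for all x: ¬φ.
Apply to the universal statement.

there exists x: NOT(x divides 4)


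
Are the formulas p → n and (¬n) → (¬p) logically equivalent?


Compare truth tables:
n | p | φ | ψ
-------------
F | F | T | T
T | F | T | T
F | T | F | F
T | T | T | T
The columns φ and ψ agree on every row.

Yes, they are logically equivalent.


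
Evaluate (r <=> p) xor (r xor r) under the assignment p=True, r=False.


Substitute p=True, r=False:
r <=> p = False <=> True = False
r xor r = False xor False = False
(r <=> p) xor (r xor r) = False xor False = False

False


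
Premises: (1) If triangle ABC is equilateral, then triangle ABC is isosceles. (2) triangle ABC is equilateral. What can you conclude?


Modus ponens: from (P → Q) and P, infer Q.
P = 'triangle ABC is equilateral' is asserted, and P → Q holds, so Q follows.

triangle ABC is isosceles.


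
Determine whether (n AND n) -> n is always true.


Build the truth table over {n}:
n | φ
-----
F | T
T | T
Every row evaluates to true.

Yes, it is a tautology.


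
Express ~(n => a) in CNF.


Step 1: Rewrite n → a as ¬n ∨ a.
Step 2: Negate: ¬(¬n ∨ a) = n ∧ ¬a (De Morgan + double negation).

n & (~a)


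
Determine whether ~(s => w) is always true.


Build the truth table over {s, w}:
s | w | φ
---------
False | False | False
True | False | True
False | True | False
True | True | False
Counterexample at row 1: with s=False, w=False, the formula is False.

No, it is not a tautology.


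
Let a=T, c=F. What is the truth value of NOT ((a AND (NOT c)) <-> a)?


Substitute a=T, c=F:
NOT c = T
a AND (NOT c) = T AND T = T
(a AND (NOT c)) <-> a = T <-> T = T
NOT ((a AND (NOT c)) <-> a) = F

F


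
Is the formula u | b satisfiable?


Search for a satisfying assignment over {b, u}.
Try b=True, u=False: the formula evaluates to True.
A satisfying assignment exists.

Satisfiable.


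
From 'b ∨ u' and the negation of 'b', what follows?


Disjunctive syllogism: from (P ∨ Q) and ¬P, infer Q.
One disjunct, 'b', is ruled out; the other must hold.

u


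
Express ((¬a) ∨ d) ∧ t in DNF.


Step 1: Distribute ∧ over ∨: ((¬a) ∨ d) ∧ t = ((¬a) ∧ t) ∨ (d ∧ t).

((¬a) ∧ t) ∨ (d ∧ t)


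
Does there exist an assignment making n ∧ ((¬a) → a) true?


Search for a satisfying assignment over {a, n}.
Try a=T, n=T: the formula evaluates to T.
A satisfying assignment exists.

Satisfiable.


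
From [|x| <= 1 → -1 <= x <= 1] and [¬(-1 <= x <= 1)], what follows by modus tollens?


Modus tollens: from (P → Q) and ¬Q, infer ¬P.
Q = '-1 <= x <= 1' is denied; since P → Q, P must also fail.

Not (|x| <= 1).


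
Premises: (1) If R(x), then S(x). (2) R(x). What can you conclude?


Modus ponens: from (P → Q) and P, infer Q.
P = 'R(x)' is asserted, and P → Q holds, so Q follows.

S(x).


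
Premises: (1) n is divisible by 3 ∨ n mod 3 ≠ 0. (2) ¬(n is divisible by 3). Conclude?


Disjunctive syllogism: from (P ∨ Q) and ¬P, infer Q.
One disjunct, 'n is divisible by 3', is ruled out; the other must hold.

n mod 3 ≠ 0


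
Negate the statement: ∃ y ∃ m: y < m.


Negation flips each quantifier (∀↔∃) and negates the inner predicate.
¬(∃ y ∃ m: φ) = ∀ y ∀ m: ¬φ.

∀ y ∀ m: ¬(y < m)


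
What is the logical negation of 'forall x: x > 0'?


¬(forall x: φ) = exists x: ¬φ, and ¬(exists x: φ) = forall x: ¬φ.
Apply to the universal statement.

exists x: ~(x > 0)


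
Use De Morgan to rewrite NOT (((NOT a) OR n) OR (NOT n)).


De Morgan: the negation of a disjunction is the conjunction of the negations.
Distribute NOT across OR, flipping it to AND, and negate each literal.

(a AND (NOT n)) AND n


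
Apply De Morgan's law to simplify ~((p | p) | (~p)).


De Morgan: the negation of a disjunction is the conjunction of the negations.
Distribute ~ across |, flipping it to &, and negate each literal.

((~p) & (~p)) & p


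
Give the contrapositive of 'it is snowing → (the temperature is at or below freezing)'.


The contrapositive of (P → Q) is (¬Q → ¬P); it is logically equivalent to the original.
Here P = 'it is snowing' and Q = '(the temperature is at or below freezing)'.

If not ((the temperature is at or below freezing)), then not (it is snowing).


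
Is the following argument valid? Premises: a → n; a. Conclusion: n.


This matches the form of modus ponens: the conclusion follows in every model of the premises.

Valid.


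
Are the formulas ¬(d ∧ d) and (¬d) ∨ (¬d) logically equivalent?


Compare truth tables:
d | φ | ψ
---------
F | T | T
T | F | F
The columns φ and ψ agree on every row.

Yes, they are logically equivalent.


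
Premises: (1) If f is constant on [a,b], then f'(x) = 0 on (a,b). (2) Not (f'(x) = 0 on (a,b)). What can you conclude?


Modus tollens: from (P → Q) and ¬Q, infer ¬P.
Q = 'f'(x) = 0 on (a,b)' is denied; since P → Q, P must also fail.

Not (f is constant on [a,b]).


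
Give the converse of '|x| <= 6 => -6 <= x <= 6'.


The converse of (P → Q) is (Q → P). It is not in general equivalent to the original.
Here P = '|x| <= 6' and Q = '-6 <= x <= 6'.

If -6 <= x <= 6, then |x| <= 6.


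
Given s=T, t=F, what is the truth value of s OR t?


Disjunction is false only when both operands are false.
Substitute: s=T, t=F.
T OR F evaluates to T.

T


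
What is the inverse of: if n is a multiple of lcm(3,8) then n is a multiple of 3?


The inverse of (P → Q) is (¬P → ¬Q). It is equivalent to the converse, not to the original.
Here P = 'n is a multiple of lcm(3,8)' and Q = 'n is a multiple of 3'.

If not (n is a multiple of lcm(3,8)), then not (n is a multiple of 3).


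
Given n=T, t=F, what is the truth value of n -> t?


Implication is false only when antecedent is true and consequent is false.
Substitute: n=T, t=F.
T -> F evaluates to F.

F


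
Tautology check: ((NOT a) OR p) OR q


Build the truth table over {a, p, q}:
a | p | q | φ
-------------
F | F | F | T
T | F | F | F
F | T | F | T
T | T | F | T
F | F | T | T
T | F | T | T
F | T | T | T
T | T | T | T
Counterexample at row 2: with a=T, p=F, q=F, the formula is F.

No, it is not a tautology.


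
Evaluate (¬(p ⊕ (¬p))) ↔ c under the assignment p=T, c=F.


Substitute p=T, c=F:
¬p = F
p ⊕ (¬p) = T ⊕ F = T
¬(p ⊕ (¬p)) = F
(¬(p ⊕ (¬p))) ↔ c = F ↔ F = T

T


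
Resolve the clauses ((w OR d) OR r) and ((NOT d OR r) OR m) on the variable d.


The clauses contain complementary literals d and NOTd.
Resolution eliminates this pair and disjoins the remaining literals (merging duplicates).

((r OR w) OR m)


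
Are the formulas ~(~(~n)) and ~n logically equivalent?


Compare truth tables:
n | φ | ψ
---------
False | True | True
True | False | False
The columns φ and ψ agree on every row.

Yes, they are logically equivalent.


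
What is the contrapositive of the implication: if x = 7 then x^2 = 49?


The contrapositive of (P → Q) is (¬Q → ¬P); it is logically equivalent to the original.
Here P = 'x = 7' and Q = 'x^2 = 49'.

If not (x^2 = 49), then not (x = 7).


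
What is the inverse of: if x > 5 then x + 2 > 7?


The inverse of (P → Q) is (¬P → ¬Q). It is equivalent to the converse, not to the original.
Here P = 'x > 5' and Q = 'x + 2 > 7'.

If not (x > 5), then not (x + 2 > 7).


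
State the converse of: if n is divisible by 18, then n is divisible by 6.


The converse of (P → Q) is (Q → P). It is not in general equivalent to the original.
Here P = 'n is divisible by 18' and Q = 'n is divisible by 6'.

If n is divisible by 6, then n is divisible by 18.


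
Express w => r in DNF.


Step 1: Rewrite w → r as ¬w ∨ r.

(~w) | r


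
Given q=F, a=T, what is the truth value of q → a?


Implication is false only when antecedent is true and consequent is false.
Substitute: q=F, a=T.
F → T evaluates to T.

T


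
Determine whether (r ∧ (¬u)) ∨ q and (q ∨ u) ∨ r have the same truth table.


Compare truth tables:
q | r | u | φ | ψ
-----------------
F | F | F | F | F
T | F | F | T | T
F | T | F | T | T
T | T | F | T | T
F | F | T | F | T
T | F | T | T | T
F | T | T | F | T
T | T | T | T | T
They differ at row 5 (q=F, r=F, u=T): φ=F but ψ=T.

No, they are not logically equivalent.


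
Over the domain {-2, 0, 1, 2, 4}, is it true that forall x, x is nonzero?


Evaluate the predicate on each element: -2:True, 0:False, 1:True, 2:True, 4:True.
Counterexample x = 0 fails the predicate.

False


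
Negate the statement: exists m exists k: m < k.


Negation flips each quantifier (∀↔∃) and negates the inner predicate.
¬(exists m exists k: φ) = forall m forall k: ¬φ.

forall m forall k: ~(m < k)


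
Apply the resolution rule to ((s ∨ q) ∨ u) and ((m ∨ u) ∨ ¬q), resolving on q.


The clauses contain complementary literals q and ¬q.
Resolution eliminates this pair and disjoins the remaining literals (merging duplicates).

((u ∨ s) ∨ m)


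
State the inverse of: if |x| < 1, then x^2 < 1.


The inverse of (P → Q) is (¬P → ¬Q). It is equivalent to the converse, not to the original.
Here P = '|x| < 1' and Q = 'x^2 < 1'.

If not (|x| < 1), then not (x^2 < 1).


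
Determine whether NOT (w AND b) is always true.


Build the truth table over {b, w}:
b | w | φ
---------
F | F | T
T | F | T
F | T | T
T | T | F
Counterexample at row 4: with b=T, w=T, the formula is F.

No, it is not a tautology.


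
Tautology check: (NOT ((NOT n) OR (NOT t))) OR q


Build the truth table over {n, q, t}:
n | q | t | φ
-------------
F | F | F | F
T | F | F | F
F | T | F | T
T | T | F | T
F | F | T | F
T | F | T | T
F | T | T | T
T | T | T | T
Counterexample at row 1: with n=F, q=F, t=F, the formula is F.

No, it is not a tautology.


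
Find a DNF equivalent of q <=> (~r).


Step 1: q ↔ (¬r) is true exactly when both agree: (q ∧ (¬r)) ∨ (¬q ∧ ¬(¬r)).
Step 2: Eliminate any double negations (¬¬X = X).

(q & (~r)) | ((~q) & r)


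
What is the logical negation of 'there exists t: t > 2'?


¬(for all x: φ) = there exists x: ¬φ, and ¬(there exists x: φ) = for all x: ¬φ.
Apply to the existential statement.

for all t: NOT(t > 2)


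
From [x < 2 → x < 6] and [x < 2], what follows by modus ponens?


Modus ponens: from (P → Q) and P, infer Q.
P = 'x < 2' is asserted, and P → Q holds, so Q follows.

x < 6.


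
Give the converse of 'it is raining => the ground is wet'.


The converse of (P → Q) is (Q → P). It is not in general equivalent to the original.
Here P = 'it is raining' and Q = 'the ground is wet'.

If the ground is wet, then it is raining.


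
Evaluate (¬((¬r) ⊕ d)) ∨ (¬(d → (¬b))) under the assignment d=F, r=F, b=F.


Substitute d=F, r=F, b=F:
¬r = T
(¬r) ⊕ d = T ⊕ F = T
¬((¬r) ⊕ d) = F
¬b = T
d → (¬b) = F → T = T
¬(d → (¬b)) = F
(¬((¬r) ⊕ d)) ∨ (¬(d → (¬b))) = F ∨ F = F

F


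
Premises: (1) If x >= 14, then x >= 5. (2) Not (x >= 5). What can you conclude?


Modus tollens: from (P → Q) and ¬Q, infer ¬P.
Q = 'x >= 5' is denied; since P → Q, P must also fail.

Not (x >= 14).


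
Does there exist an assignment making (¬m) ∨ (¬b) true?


Search for a satisfying assignment over {b, m}.
Try b=F, m=F: the formula evaluates to T.
A satisfying assignment exists.

Satisfiable.


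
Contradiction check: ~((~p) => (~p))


Truth table over {p}:
p | φ
-----
False | False
True | False
Every row is false.

Yes, it is a contradiction.


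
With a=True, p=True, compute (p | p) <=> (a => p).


Substitute a=True, p=True:
p | p = True | True = True
a => p = True => True = True
(p | p) <=> (a => p) = True <=> True = True

True


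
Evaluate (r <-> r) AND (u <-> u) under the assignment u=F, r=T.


Substitute u=F, r=T:
r <-> r = T <-> T = T
u <-> u = F <-> F = T
(r <-> r) AND (u <-> u) = T AND T = T

T


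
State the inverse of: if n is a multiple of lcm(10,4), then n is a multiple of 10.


The inverse of (P → Q) is (¬P → ¬Q). It is equivalent to the converse, not to the original.
Here P = 'n is a multiple of lcm(10,4)' and Q = 'n is a multiple of 10'.

If not (n is a multiple of lcm(10,4)), then not (n is a multiple of 10).


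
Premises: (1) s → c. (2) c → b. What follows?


Hypothetical syllogism: from (P → Q) and (Q → R), infer (P → R).
Chain the two implications through the shared middle term 'c'.

s → b


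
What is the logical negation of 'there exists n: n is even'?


¬(for all x: φ) = there exists x: ¬φ, and ¬(there exists x: φ) = for all x: ¬φ.
Apply to the existential statement.

for all n: NOT(n is even)


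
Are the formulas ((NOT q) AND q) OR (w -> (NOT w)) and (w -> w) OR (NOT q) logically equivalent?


Compare truth tables:
q | w | φ | ψ
-------------
F | F | T | T
T | F | T | T
F | T | F | T
T | T | F | T
They differ at row 3 (q=F, w=T): φ=F but ψ=T.

No, they are not logically equivalent.


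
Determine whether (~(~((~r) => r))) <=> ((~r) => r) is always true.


Build the truth table over {r}:
r | φ
-----
False | True
True | True
Every row evaluates to true.

Yes, it is a tautology.


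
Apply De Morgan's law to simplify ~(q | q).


De Morgan: the negation of a disjunction is the conjunction of the negations.
Distribute ~ across |, flipping it to &, and negate each literal.

(~q) & (~q)


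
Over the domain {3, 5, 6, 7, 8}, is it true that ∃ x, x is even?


Evaluate the predicate on each element: 3:F, 5:F, 6:T, 7:F, 8:T.
Witness x = 6 satisfies the predicate.

T


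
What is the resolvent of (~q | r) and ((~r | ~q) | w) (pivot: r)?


The clauses contain complementary literals r and ~r.
Resolution eliminates this pair and disjoins the remaining literals (merging duplicates).

(~q | w)


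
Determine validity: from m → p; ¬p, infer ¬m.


This matches the form of modus tollens: the conclusion follows in every model of the premises.

Valid.


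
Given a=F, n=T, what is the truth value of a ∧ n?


Conjunction is true only when both operands are true.
Substitute: a=F, n=T.
F ∧ T evaluates to F.

F


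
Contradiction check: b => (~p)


Truth table over {b, p}:
b | p | φ
---------
False | False | True
True | False | True
False | True | True
True | True | False
Satisfying assignment at row 1: b=False, p=False gives True.

No, it is not a contradiction.


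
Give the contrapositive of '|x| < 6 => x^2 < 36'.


The contrapositive of (P → Q) is (¬Q → ¬P); it is logically equivalent to the original.
Here P = '|x| < 6' and Q = 'x^2 < 36'.

If not (x^2 < 36), then not (|x| < 6).


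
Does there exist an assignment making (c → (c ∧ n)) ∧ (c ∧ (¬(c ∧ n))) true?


Check all 4 assignments over {c, n}:
c | n | φ
---------
F | F | F
T | F | F
F | T | F
T | T | F
No assignment makes the formula true.

Unsatisfiable.


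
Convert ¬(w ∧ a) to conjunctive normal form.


Step 1: Apply De Morgan: ¬(w ∧ a) = ¬w ∨ ¬a.

(¬w) ∨ (¬a)


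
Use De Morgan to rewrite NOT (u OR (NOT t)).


De Morgan: the negation of a disjunction is the conjunction of the negations.
Distribute NOT across OR, flipping it to AND, and negate each literal.

(NOT u) AND t


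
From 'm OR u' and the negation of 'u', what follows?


Disjunctive syllogism: from (P ∨ Q) and ¬P, infer Q.
One disjunct, 'u', is ruled out; the other must hold.

m


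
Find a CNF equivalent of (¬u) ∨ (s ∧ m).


Step 1: Distribute ∨ over ∧: (¬u) ∨ (s ∧ m) = ((¬u) ∨ s) ∧ ((¬u) ∨ m).

((¬u) ∨ s) ∧ ((¬u) ∨ m)


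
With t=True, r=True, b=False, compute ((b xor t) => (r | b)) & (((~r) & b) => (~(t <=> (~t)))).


Substitute t=True, r=True, b=False:
b xor t = False xor True = True
r | b = True | False = True
(b xor t) => (r | b) = True => True = True
~r = False
(~r) & b = False & False = False
~t = False
t <=> (~t) = True <=> False = False
~(t <=> (~t)) = True
((~r) & b) => (~(t <=> (~t))) = False => True = True
((b xor t) => (r | b)) & (((~r) & b) => (~(t <=> (~t)))) = True & True = True

True


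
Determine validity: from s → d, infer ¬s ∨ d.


This matches the form of material implication: the conclusion follows in every model of the premises.

Valid.


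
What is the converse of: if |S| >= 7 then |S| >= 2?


The converse of (P → Q) is (Q → P). It is not in general equivalent to the original.
Here P = '|S| >= 7' and Q = '|S| >= 2'.

If |S| >= 2, then |S| >= 7.


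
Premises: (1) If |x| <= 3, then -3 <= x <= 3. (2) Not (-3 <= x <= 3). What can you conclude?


Modus tollens: from (P → Q) and ¬Q, infer ¬P.
Q = '-3 <= x <= 3' is denied; since P → Q, P must also fail.

Not (|x| <= 3).


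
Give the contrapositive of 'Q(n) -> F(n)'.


The contrapositive of (P → Q) is (¬Q → ¬P); it is logically equivalent to the original.
Here P = 'Q(n)' and Q = 'F(n)'.

If not (F(n)), then not (Q(n)).


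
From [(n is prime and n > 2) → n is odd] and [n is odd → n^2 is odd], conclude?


Hypothetical syllogism: from (P → Q) and (Q → R), infer (P → R).
Chain the two implications through the shared middle term 'n is odd'.

(n is prime and n > 2) → n^2 is odd


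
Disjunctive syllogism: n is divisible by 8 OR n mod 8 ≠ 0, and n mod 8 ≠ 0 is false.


Disjunctive syllogism: from (P ∨ Q) and ¬P, infer Q.
One disjunct, 'n mod 8 ≠ 0', is ruled out; the other must hold.

n is divisible by 8
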